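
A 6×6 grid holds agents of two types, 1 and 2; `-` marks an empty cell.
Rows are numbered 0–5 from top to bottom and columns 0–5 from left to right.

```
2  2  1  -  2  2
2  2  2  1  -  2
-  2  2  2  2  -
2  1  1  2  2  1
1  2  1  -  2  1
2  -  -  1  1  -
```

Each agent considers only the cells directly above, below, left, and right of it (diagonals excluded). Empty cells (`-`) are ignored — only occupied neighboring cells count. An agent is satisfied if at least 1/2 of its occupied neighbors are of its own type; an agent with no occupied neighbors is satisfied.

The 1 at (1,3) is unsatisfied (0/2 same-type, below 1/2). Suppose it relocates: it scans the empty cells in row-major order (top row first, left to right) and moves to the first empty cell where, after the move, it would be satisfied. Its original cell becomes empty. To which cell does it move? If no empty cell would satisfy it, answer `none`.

Vacating (1,3). Empty cells in order:
  (0,3): 1/2 same-type → satisfied — stop here.

(0,3)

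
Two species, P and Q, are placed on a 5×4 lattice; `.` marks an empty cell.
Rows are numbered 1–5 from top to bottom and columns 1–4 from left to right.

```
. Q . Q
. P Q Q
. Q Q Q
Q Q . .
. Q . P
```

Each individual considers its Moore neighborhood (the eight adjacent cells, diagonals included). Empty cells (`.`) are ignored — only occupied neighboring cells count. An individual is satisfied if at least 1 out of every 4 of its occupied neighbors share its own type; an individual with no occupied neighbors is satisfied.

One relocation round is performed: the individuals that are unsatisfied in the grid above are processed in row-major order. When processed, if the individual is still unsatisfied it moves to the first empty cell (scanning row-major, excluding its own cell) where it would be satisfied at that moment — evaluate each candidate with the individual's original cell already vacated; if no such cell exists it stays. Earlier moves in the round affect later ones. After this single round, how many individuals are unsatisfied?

0

Initially unsatisfied (in order): (2,2).
  (2,2) → (4,4).
Resulting grid:
. Q . Q
. . Q Q
. Q Q Q
Q Q . P
. Q . P
All satisfied now.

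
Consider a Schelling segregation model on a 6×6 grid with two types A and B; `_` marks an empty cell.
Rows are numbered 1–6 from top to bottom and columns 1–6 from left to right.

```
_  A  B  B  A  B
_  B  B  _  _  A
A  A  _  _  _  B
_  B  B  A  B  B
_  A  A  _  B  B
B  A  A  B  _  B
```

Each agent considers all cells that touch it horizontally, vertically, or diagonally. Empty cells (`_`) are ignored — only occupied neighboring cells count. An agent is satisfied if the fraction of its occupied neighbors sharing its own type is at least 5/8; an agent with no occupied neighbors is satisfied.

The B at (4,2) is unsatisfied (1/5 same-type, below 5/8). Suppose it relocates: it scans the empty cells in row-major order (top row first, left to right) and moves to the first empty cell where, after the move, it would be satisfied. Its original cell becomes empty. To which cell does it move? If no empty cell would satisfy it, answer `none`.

Vacating (4,2). Empty cells in order:
  (1,1): 1/2 same-type → still unsatisfied.
  (2,1): 1/4 same-type → still unsatisfied.
  (2,4): 3/4 same-type → satisfied — stop here.

(2,4)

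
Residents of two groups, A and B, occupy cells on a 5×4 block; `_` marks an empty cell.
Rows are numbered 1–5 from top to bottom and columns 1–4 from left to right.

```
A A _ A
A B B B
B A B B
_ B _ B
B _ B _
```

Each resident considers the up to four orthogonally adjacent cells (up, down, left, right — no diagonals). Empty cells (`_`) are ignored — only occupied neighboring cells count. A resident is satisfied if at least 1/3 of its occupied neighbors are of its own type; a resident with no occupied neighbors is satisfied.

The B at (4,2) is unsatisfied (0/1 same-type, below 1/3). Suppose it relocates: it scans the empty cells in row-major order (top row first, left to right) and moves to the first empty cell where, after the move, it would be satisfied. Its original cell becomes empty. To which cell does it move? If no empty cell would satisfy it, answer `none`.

(1,3)

Vacating (4,2). Empty cells in order:
  (1,3): 1/3 same-type → satisfied — stop here.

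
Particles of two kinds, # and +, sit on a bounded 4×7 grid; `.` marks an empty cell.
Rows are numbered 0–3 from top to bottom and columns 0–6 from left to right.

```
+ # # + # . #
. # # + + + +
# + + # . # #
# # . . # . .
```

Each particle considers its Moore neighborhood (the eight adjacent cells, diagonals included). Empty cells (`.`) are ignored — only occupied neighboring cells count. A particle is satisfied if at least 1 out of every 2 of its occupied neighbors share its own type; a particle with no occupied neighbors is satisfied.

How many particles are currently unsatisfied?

Row 0: (0,0)+ 0/2 ✗ · (0,1)# 3/4 ✓ · (0,2)# 3/5 ✓ · (0,3)+ 2/5 ✗ · (0,4)# 0/4 ✗ · (0,6)# 0/2 ✗
Row 1: (1,1)# 4/7 ✓ · (1,2)# 4/8 ✓ · (1,3)+ 3/7 ✗ · (1,4)+ 3/6 ✓ · (1,5)+ 2/6 ✗ · (1,6)+ 1/4 ✗
Row 2: (2,0)# 3/4 ✓ · (2,1)+ 1/6 ✗ · (2,2)+ 2/6 ✗ · (2,3)# 2/5 ✗ · (2,5)# 2/5 ✗ · (2,6)# 1/3 ✗
Row 3: (3,0)# 2/3 ✓ · (3,1)# 2/4 ✓ · (3,4)# 2/2 ✓
Unsatisfied: (0,0), (0,3), (0,4), (0,6), (1,3), (1,5), (1,6), (2,1), (2,2), (2,3), (2,5), (2,6) — 12 in total.

12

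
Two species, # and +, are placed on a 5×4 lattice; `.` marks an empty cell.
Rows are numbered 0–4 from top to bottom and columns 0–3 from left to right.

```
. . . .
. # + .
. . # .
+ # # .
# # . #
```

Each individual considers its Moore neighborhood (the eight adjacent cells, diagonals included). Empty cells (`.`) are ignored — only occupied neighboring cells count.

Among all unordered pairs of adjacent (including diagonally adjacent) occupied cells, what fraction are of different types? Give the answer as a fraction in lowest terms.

5/14

Scan each occupied cell's neighbors to the right and below (and the two forward diagonals) so each pair is counted once.
Row 1: #(1,1)–+(1,2)≠ #(1,1)–#(2,2)= +(1,2)–#(2,2)≠  → 2/3 unlike.
Row 2: #(2,2)–#(3,2)= #(2,2)–#(3,1)=  → 0/2 unlike.
Row 3: +(3,0)–#(3,1)≠ +(3,0)–#(4,0)≠ +(3,0)–#(4,1)≠ #(3,1)–#(3,2)= #(3,1)–#(4,1)= #(3,1)–#(4,0)= #(3,2)–#(4,3)= #(3,2)–#(4,1)=  → 3/8 unlike.
Row 4: #(4,0)–#(4,1)=  → 0/1 unlike.
Total adjacent occupied pairs: 14; unlike-type pairs: 5.
5/14 is already in lowest terms.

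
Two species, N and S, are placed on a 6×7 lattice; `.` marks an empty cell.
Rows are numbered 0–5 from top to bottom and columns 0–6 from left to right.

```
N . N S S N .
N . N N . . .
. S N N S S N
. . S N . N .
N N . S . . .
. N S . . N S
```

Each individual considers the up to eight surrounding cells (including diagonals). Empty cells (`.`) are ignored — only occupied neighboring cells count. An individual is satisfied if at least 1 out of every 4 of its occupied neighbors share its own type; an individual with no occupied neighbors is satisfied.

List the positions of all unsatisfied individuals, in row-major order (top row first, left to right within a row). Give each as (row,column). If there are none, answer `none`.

(0,5), (2,4), (5,5), (5,6)

(0,0)N 1/1 satisfied
(0,2)N 2/3 satisfied
(0,3)S 1/4 satisfied
(0,4)S 1/3 satisfied
(0,5)N 0/1 not
(1,0)N 1/2 satisfied
(1,2)N 4/6 satisfied
(1,3)N 4/7 satisfied
(2,1)S 1/4 satisfied
(2,2)N 4/6 satisfied
(2,3)N 4/6 satisfied
(2,4)S 1/5 not
(2,5)S 1/3 satisfied
(2,6)N 1/2 satisfied
(3,2)S 2/6 satisfied
(3,3)N 2/5 satisfied
(3,5)N 1/3 satisfied
(4,0)N 2/2 satisfied
(4,1)N 2/4 satisfied
(4,3)S 2/3 satisfied
(5,1)N 2/3 satisfied
(5,2)S 1/3 satisfied
(5,5)N 0/1 not
(5,6)S 0/1 not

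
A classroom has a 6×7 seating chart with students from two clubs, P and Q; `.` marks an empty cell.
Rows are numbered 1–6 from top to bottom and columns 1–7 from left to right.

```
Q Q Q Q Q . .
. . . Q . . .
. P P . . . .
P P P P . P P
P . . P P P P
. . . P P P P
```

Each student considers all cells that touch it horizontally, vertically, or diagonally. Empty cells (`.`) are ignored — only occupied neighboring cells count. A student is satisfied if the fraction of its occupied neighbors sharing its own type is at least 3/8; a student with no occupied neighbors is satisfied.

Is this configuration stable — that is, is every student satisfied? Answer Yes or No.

Yes

Row 1: (1,1)Q 1/1 ✓ · (1,2)Q 2/2 ✓ · (1,3)Q 3/3 ✓ · (1,4)Q 3/3 ✓ · (1,5)Q 2/2 ✓
Row 2: (2,4)Q 3/4 ✓
Row 3: (3,2)P 4/4 ✓ · (3,3)P 4/5 ✓
Row 4: (4,1)P 3/3 ✓ · (4,2)P 5/5 ✓ · (4,3)P 5/5 ✓ · (4,4)P 4/4 ✓ · (4,6)P 4/4 ✓ · (4,7)P 3/3 ✓
Row 5: (5,1)P 2/2 ✓ · (5,4)P 5/5 ✓ · (5,5)P 7/7 ✓ · (5,6)P 7/7 ✓ · (5,7)P 5/5 ✓
Row 6: (6,4)P 3/3 ✓ · (6,5)P 5/5 ✓ · (6,6)P 5/5 ✓ · (6,7)P 3/3 ✓
All meet the threshold, so the configuration is stable.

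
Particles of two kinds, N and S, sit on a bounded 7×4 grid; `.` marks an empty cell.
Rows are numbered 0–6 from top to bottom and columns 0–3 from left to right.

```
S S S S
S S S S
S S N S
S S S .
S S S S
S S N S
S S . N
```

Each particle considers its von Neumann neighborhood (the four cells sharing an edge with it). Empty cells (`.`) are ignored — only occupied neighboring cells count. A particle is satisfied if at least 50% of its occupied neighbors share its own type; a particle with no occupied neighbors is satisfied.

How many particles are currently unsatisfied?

Row 0: (0,0)S 2/2 satisfied · (0,1)S 3/3 satisfied · (0,2)S 3/3 satisfied · (0,3)S 2/2 satisfied
Row 1: (1,0)S 3/3 satisfied · (1,1)S 4/4 satisfied · (1,2)S 3/4 satisfied · (1,3)S 3/3 satisfied
Row 2: (2,0)S 3/3 satisfied · (2,1)S 3/4 satisfied · (2,2)N 0/4 not · (2,3)S 1/2 satisfied
Row 3: (3,0)S 3/3 satisfied · (3,1)S 4/4 satisfied · (3,2)S 2/3 satisfied
Row 4: (4,0)S 3/3 satisfied · (4,1)S 4/4 satisfied · (4,2)S 3/4 satisfied · (4,3)S 2/2 satisfied
Row 5: (5,0)S 3/3 satisfied · (5,1)S 3/4 satisfied · (5,2)N 0/3 not · (5,3)S 1/3 not
Row 6: (6,0)S 2/2 satisfied · (6,1)S 2/2 satisfied · (6,3)N 0/1 not
Unsatisfied: (2,2), (5,2), (5,3), (6,3) — 4 in total.

4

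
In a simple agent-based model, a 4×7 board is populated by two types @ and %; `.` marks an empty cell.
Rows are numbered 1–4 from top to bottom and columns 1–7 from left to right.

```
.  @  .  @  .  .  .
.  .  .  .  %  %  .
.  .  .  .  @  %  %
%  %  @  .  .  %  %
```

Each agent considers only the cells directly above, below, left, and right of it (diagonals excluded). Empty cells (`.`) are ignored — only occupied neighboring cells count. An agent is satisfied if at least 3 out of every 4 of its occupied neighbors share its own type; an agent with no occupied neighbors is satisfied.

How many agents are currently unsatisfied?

(1,2)@ 0/0 ok
(1,4)@ 0/0 ok
(2,5)% 1/2 unhappy
(2,6)% 2/2 ok
(3,5)@ 0/2 unhappy
(3,6)% 3/4 ok
(3,7)% 2/2 ok
(4,1)% 1/1 ok
(4,2)% 1/2 unhappy
(4,3)@ 0/1 unhappy
(4,6)% 2/2 ok
(4,7)% 2/2 ok
Unsatisfied: (2,5), (3,5), (4,2), (4,3) — 4 in total.

4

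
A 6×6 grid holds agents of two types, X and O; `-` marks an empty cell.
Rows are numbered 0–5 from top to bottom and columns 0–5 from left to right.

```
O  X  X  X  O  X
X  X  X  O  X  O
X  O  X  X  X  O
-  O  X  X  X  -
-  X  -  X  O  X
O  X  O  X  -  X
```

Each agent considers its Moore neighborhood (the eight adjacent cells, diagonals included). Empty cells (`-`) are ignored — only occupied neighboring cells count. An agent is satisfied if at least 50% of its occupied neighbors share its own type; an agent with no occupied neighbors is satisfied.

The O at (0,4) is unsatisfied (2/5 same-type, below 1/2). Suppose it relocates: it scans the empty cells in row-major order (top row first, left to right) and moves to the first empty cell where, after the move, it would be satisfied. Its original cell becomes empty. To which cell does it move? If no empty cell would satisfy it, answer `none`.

(3,0)

Vacating (0,4). Empty cells in order:
  (3,0): 2/4 same-type → satisfied — stop here.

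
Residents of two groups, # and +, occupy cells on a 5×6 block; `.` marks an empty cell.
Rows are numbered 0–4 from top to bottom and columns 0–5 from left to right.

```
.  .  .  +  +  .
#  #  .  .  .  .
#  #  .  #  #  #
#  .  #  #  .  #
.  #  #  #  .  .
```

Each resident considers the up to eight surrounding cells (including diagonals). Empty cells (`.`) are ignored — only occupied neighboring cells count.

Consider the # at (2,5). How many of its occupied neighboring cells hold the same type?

Occupied neighbors of (2,5): (2,4)=#, (3,5)=#.
Same type (#): 2 of 2.

2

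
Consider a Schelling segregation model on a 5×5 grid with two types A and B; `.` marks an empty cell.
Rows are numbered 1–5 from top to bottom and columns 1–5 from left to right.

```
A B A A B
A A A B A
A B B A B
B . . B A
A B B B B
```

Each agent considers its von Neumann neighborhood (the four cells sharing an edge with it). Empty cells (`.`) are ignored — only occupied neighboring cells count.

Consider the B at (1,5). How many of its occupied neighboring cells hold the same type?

Occupied neighbors of (1,5): (2,5)=A, (1,4)=A.
Same type (B): 0 of 2.

0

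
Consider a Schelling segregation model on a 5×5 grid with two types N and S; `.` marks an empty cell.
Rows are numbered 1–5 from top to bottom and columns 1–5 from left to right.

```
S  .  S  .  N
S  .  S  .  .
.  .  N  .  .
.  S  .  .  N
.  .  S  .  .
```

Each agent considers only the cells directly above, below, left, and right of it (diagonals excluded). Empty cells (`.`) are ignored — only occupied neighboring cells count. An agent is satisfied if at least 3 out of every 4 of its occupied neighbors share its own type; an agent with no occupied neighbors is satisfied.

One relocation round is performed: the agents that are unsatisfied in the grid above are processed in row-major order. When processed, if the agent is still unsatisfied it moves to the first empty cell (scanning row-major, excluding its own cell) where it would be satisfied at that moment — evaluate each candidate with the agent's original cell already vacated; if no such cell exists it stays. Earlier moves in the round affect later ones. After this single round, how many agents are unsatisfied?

Initially unsatisfied (in order): (2,3), (3,3).
  (2,3) → (1,2).
  (3,3): now satisfied by earlier moves; stays.
Resulting grid:
S S S . N
S . . . .
. . N . .
. S . . N
. . S . .
All satisfied now.

0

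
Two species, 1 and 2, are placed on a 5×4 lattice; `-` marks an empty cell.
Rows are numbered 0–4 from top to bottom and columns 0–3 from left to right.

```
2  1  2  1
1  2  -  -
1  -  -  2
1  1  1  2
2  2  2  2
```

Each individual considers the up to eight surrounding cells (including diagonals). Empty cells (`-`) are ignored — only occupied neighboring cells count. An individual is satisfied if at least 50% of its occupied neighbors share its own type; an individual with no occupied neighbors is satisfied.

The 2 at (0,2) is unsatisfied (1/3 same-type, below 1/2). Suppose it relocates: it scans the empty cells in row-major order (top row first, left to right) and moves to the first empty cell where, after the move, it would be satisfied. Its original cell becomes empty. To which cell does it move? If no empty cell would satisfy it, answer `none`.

(1,2)

Vacating (0,2). Empty cells in order:
  (1,2): 2/4 same-type → satisfied — stop here.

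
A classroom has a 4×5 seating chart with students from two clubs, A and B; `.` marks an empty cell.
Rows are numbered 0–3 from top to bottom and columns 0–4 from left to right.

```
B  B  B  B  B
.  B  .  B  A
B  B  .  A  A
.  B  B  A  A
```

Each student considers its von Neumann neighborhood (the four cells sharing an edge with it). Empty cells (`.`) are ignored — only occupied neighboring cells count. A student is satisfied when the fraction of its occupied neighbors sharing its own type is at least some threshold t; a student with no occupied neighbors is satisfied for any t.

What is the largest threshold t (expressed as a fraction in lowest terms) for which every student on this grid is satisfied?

1/3

Row 0: (0,0)B 1/1 · (0,1)B 3/3 · (0,2)B 2/2 · (0,3)B 3/3 · (0,4)B 1/2
Row 1: (1,1)B 2/2 · (1,3)B 1/3 · (1,4)A 1/3
Row 2: (2,0)B 1/1 · (2,1)B 3/3 · (2,3)A 2/3 · (2,4)A 3/3
Row 3: (3,1)B 2/2 · (3,2)B 1/2 · (3,3)A 2/3 · (3,4)A 2/2
The smallest same-type fraction is 1/3 at (1,3), which reduces to 1/3. Any threshold above that leaves this student unsatisfied.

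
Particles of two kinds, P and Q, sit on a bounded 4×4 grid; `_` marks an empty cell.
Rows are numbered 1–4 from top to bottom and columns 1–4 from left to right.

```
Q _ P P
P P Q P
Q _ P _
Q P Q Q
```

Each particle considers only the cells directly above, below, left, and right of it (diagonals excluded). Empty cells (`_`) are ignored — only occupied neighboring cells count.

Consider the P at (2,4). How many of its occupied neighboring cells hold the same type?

Occupied neighbors of (2,4): (1,4)=P, (2,3)=Q.
Same type (P): 1 of 2.

1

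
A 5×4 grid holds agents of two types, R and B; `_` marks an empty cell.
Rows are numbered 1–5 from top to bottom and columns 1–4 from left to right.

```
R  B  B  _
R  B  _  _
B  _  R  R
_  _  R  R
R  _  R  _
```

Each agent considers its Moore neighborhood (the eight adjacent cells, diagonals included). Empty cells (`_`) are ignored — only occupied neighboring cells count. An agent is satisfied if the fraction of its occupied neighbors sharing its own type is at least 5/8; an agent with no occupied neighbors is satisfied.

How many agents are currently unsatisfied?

Row 1: (1,1)R 1/3 not · (1,2)B 2/4 not · (1,3)B 2/2 satisfied
Row 2: (2,1)R 1/4 not · (2,2)B 3/6 not
Row 3: (3,1)B 1/2 not · (3,3)R 3/4 satisfied · (3,4)R 3/3 satisfied
Row 4: (4,3)R 4/4 satisfied · (4,4)R 4/4 satisfied
Row 5: (5,1)R 0/0 satisfied · (5,3)R 2/2 satisfied
Unsatisfied: (1,1), (1,2), (2,1), (2,2), (3,1) — 5 in total.

5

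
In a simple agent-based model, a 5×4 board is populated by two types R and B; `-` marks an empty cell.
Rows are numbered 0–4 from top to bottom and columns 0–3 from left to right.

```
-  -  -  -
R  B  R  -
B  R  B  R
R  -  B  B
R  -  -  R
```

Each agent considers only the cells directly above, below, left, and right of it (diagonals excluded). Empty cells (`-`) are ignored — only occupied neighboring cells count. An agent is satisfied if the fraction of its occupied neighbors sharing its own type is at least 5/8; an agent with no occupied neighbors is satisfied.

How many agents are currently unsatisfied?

Row 1: (1,0)R 0/2 unhappy · (1,1)B 0/3 unhappy · (1,2)R 0/2 unhappy
Row 2: (2,0)B 0/3 unhappy · (2,1)R 0/3 unhappy · (2,2)B 1/4 unhappy · (2,3)R 0/2 unhappy
Row 3: (3,0)R 1/2 unhappy · (3,2)B 2/2 ok · (3,3)B 1/3 unhappy
Row 4: (4,0)R 1/1 ok · (4,3)R 0/1 unhappy
Unsatisfied: (1,0), (1,1), (1,2), (2,0), (2,1), (2,2), (2,3), (3,0), (3,3), (4,3) — 10 in total.

10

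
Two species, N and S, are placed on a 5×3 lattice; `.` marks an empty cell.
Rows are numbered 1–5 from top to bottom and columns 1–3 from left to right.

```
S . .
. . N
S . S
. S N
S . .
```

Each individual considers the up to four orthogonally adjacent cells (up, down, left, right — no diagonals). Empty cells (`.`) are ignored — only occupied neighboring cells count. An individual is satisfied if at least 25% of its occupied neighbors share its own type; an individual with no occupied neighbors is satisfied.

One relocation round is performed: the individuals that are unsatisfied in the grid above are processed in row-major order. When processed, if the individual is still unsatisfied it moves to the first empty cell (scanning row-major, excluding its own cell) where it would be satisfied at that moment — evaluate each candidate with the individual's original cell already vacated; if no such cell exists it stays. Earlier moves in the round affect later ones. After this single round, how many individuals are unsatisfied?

1

Initially unsatisfied (in order): (2,3), (3,3), (4,2), (4,3).
  (2,3) → (1,3).
  (3,3) → (1,2).
  (4,2) → (2,1).
  (4,3): now satisfied by earlier moves; stays.
Resulting grid:
S S N
S . .
S . .
. . N
S . .
Unsatisfied now: (1,3).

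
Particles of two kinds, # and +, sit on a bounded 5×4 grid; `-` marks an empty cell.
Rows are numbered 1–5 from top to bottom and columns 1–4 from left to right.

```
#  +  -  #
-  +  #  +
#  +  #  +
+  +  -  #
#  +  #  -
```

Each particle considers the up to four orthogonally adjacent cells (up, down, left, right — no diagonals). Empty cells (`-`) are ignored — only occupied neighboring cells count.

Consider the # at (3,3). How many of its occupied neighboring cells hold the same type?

1

Occupied neighbors of (3,3): (2,3)=#, (3,2)=+, (3,4)=+.
Same type (#): 1 of 3.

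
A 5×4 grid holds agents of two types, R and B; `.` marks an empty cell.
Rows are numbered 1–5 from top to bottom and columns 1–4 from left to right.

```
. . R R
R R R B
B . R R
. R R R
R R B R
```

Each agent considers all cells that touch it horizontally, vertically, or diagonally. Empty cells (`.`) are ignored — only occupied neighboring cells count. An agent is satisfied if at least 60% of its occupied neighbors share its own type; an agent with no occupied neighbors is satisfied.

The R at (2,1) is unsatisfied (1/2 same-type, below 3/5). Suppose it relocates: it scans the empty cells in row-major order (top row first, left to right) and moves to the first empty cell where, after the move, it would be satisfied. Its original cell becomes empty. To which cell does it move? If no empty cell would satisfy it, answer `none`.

Vacating (2,1). Empty cells in order:
  (1,1): 1/1 same-type → satisfied — stop here.

(1,1)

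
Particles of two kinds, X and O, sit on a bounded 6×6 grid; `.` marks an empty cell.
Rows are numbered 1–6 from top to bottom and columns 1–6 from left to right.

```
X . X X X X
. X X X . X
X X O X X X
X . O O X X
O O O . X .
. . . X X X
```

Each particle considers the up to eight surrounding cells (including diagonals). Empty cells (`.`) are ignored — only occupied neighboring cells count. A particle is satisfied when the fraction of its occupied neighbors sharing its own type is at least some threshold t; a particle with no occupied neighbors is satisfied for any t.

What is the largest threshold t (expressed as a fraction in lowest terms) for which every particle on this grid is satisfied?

2/7

(1,1)X 1/1
(1,3)X 4/4
(1,4)X 4/4
(1,5)X 4/4
(1,6)X 2/2
(2,2)X 5/6
(2,3)X 6/7
(2,4)X 6/7
(2,6)X 4/4
(3,1)X 3/3
(3,2)X 4/6
(3,3)O 2/7
(3,4)X 4/7
(3,5)X 6/7
(3,6)X 4/4
(4,1)X 2/4
(4,3)O 4/6
(4,4)O 3/7
(4,5)X 5/6
(4,6)X 4/4
(5,1)O 1/2
(5,2)O 3/4
(5,3)O 3/4
(5,5)X 5/6
(6,4)X 2/3
(6,5)X 3/3
(6,6)X 2/2
The smallest same-type fraction is 2/7 at (3,3), which reduces to 2/7. Any threshold above that leaves this particle unsatisfied.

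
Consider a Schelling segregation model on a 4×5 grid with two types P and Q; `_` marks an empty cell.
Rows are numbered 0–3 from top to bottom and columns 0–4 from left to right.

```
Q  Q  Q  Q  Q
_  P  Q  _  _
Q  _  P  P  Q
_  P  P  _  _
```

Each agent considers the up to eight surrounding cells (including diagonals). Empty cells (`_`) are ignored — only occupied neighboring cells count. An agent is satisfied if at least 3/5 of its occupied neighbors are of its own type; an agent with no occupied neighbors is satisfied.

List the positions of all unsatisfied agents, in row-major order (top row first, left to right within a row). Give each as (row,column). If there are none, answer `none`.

(0,0)Q 1/2 ✗
(0,1)Q 3/4 ✓
(0,2)Q 3/4 ✓
(0,3)Q 3/3 ✓
(0,4)Q 1/1 ✓
(1,1)P 1/6 ✗
(1,2)Q 3/6 ✗
(2,0)Q 0/2 ✗
(2,2)P 4/5 ✓
(2,3)P 2/4 ✗
(2,4)Q 0/1 ✗
(3,1)P 2/3 ✓
(3,2)P 3/3 ✓

(0,0), (1,1), (1,2), (2,0), (2,3), (2,4)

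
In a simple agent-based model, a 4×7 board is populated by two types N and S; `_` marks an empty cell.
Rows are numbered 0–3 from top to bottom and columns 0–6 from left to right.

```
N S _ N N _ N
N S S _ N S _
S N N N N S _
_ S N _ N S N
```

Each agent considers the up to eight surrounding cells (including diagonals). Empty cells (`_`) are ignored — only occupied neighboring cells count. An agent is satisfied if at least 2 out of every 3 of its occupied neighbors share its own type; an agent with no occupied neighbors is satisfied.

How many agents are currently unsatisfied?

16

(0,0)N 1/3 ✗
(0,1)S 2/4 ✗
(0,3)N 2/3 ✓
(0,4)N 2/3 ✓
(0,6)N 0/1 ✗
(1,0)N 2/5 ✗
(1,1)S 3/7 ✗
(1,2)S 2/6 ✗
(1,4)N 4/6 ✓
(1,5)S 1/5 ✗
(2,0)S 2/4 ✗
(2,1)N 3/7 ✗
(2,2)N 3/6 ✗
(2,3)N 5/6 ✓
(2,4)N 3/6 ✗
(2,5)S 2/6 ✗
(3,1)S 1/4 ✗
(3,2)N 3/4 ✓
(3,4)N 2/4 ✗
(3,5)S 1/4 ✗
(3,6)N 0/2 ✗
Unsatisfied: (0,0), (0,1), (0,6), (1,0), (1,1), (1,2), (1,5), (2,0), (2,1), (2,2), (2,4), (2,5), (3,1), (3,4), (3,5), (3,6) — 16 in total.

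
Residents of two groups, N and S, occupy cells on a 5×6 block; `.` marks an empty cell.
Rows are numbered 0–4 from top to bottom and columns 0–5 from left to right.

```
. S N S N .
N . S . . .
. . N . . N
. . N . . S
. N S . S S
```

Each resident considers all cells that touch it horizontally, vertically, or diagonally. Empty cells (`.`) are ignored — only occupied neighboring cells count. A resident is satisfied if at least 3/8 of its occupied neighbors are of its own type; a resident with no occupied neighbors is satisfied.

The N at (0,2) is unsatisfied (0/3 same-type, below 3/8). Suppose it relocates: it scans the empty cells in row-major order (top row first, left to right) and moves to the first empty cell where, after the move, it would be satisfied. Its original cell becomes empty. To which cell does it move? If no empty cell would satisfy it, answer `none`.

(0,0)

Vacating (0,2). Empty cells in order:
  (0,0): 1/2 same-type → satisfied — stop here.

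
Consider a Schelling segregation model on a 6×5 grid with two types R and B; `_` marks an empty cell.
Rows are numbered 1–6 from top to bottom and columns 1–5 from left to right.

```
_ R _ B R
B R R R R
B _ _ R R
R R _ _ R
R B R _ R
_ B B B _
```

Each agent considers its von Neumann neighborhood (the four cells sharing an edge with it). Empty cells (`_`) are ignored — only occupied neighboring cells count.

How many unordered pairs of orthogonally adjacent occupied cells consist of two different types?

Scan each occupied cell's neighbors to the right and below so each pair is counted once.
Row 1: R(1,2)–R(2,2)= B(1,4)–R(1,5)≠ B(1,4)–R(2,4)≠ R(1,5)–R(2,5)=  → 2/4 unlike.
Row 2: B(2,1)–R(2,2)≠ B(2,1)–B(3,1)= R(2,2)–R(2,3)= R(2,3)–R(2,4)= R(2,4)–R(2,5)= R(2,4)–R(3,4)= R(2,5)–R(3,5)=  → 1/7 unlike.
Row 3: B(3,1)–R(4,1)≠ R(3,4)–R(3,5)= R(3,5)–R(4,5)=  → 1/3 unlike.
Row 4: R(4,1)–R(4,2)= R(4,1)–R(5,1)= R(4,2)–B(5,2)≠ R(4,5)–R(5,5)=  → 1/4 unlike.
Row 5: R(5,1)–B(5,2)≠ B(5,2)–R(5,3)≠ B(5,2)–B(6,2)= R(5,3)–B(6,3)≠  → 3/4 unlike.
Row 6: B(6,2)–B(6,3)= B(6,3)–B(6,4)=  → 0/2 unlike.
Total adjacent occupied pairs: 24; unlike-type pairs: 8.

8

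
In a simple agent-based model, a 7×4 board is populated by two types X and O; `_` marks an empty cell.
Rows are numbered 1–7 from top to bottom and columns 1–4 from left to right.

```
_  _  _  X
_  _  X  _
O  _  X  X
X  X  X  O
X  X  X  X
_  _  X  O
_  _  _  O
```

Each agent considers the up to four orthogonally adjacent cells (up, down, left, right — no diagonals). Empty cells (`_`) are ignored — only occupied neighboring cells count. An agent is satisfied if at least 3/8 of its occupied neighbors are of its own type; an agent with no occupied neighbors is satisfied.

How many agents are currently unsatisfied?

4

Row 1: (1,4)X 0/0 ok
Row 2: (2,3)X 1/1 ok
Row 3: (3,1)O 0/1 unhappy · (3,3)X 3/3 ok · (3,4)X 1/2 ok
Row 4: (4,1)X 2/3 ok · (4,2)X 3/3 ok · (4,3)X 3/4 ok · (4,4)O 0/3 unhappy
Row 5: (5,1)X 2/2 ok · (5,2)X 3/3 ok · (5,3)X 4/4 ok · (5,4)X 1/3 unhappy
Row 6: (6,3)X 1/2 ok · (6,4)O 1/3 unhappy
Row 7: (7,4)O 1/1 ok
Unsatisfied: (3,1), (4,4), (5,4), (6,4) — 4 in total.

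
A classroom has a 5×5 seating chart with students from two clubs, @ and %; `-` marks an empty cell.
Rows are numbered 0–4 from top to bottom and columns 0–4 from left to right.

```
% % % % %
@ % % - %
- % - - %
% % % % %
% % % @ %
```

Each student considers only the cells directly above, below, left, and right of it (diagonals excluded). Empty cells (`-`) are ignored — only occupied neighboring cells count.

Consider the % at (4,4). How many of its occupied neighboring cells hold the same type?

Occupied neighbors of (4,4): (3,4)=%, (4,3)=@.
Same type (%): 1 of 2.

1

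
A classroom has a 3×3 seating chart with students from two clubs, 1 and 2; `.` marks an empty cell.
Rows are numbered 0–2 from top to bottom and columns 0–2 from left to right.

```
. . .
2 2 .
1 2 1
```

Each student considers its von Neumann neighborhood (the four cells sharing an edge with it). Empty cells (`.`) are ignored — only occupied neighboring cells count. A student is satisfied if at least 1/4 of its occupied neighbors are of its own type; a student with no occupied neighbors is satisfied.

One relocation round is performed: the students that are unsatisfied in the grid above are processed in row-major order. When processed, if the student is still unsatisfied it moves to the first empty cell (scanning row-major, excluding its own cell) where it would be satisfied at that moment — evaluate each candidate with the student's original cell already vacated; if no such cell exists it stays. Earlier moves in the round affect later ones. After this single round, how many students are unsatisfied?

Initially unsatisfied (in order): (2,0), (2,2).
  (2,0) → (0,2).
  (2,2) → (0,1).
Resulting grid:
. 1 1
2 2 .
. 2 .
All satisfied now.

0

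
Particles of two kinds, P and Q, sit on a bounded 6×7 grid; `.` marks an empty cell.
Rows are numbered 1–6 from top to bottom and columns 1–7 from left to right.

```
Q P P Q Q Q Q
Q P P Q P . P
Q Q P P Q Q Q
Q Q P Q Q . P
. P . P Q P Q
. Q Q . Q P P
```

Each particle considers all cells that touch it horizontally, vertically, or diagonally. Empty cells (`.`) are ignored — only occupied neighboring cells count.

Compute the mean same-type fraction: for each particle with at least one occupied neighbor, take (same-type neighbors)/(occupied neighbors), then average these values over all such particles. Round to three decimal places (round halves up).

0.451

Row 1: (1,1)Q 1/3 · (1,2)P 3/5 · (1,3)P 3/5 · (1,4)Q 2/5 · (1,5)Q 3/4 · (1,6)Q 2/4 · (1,7)Q 1/2
Row 2: (2,1)Q 3/5 · (2,2)P 4/8 · (2,3)P 5/8 · (2,4)Q 3/8 · (2,5)P 1/7 · (2,7)P 0/4
Row 3: (3,1)Q 4/5 · (3,2)Q 4/8 · (3,3)P 4/8 · (3,4)P 4/8 · (3,5)Q 4/6 · (3,6)Q 3/6 · (3,7)Q 1/3
Row 4: (4,1)Q 3/4 · (4,2)Q 3/6 · (4,3)P 4/7 · (4,4)Q 3/7 · (4,5)Q 4/7 · (4,7)P 1/4
Row 5: (5,2)P 1/5 · (5,4)P 1/6 · (5,5)Q 3/6 · (5,6)P 3/7 · (5,7)Q 0/4
Row 6: (6,2)Q 1/2 · (6,3)Q 1/3 · (6,5)Q 1/4 · (6,6)P 2/5 · (6,7)P 2/3
Sum over 36 particles: 1/3 + 3/5 + 3/5 + 2/5 + 3/4 + 2/4 + 1/2 + 3/5 + 4/8 + 5/8 + 3/8 + 1/7 + 0/4 + 4/5 + 4/8 + 4/8 + 4/8 + 4/6 + 3/6 + 1/3 + 3/4 + 3/6 + 4/7 + 3/7 + 4/7 + 1/4 + 1/5 + 1/6 + 3/6 + 3/7 + 0/4 + 1/2 + 1/3 + 1/4 + 2/5 + 2/3 = 1137/70; mean = 1137/70 ÷ 36 = 379/840 = 0.451190… → 0.451.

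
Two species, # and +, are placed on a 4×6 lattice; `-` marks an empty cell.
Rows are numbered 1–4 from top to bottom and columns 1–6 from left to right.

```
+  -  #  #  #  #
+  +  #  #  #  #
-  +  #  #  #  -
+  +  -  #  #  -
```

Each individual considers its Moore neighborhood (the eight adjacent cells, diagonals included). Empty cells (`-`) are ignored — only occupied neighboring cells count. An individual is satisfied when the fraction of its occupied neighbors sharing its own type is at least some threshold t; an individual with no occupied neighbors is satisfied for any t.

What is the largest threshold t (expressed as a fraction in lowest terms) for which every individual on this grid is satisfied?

1/2

(1,1)+ 2/2
(1,3)# 3/4
(1,4)# 5/5
(1,5)# 5/5
(1,6)# 3/3
(2,1)+ 3/3
(2,2)+ 3/6
(2,3)# 5/7
(2,4)# 8/8
(2,5)# 7/7
(2,6)# 4/4
(3,2)+ 4/6
(3,3)# 4/7
(3,4)# 7/7
(3,5)# 6/6
(4,1)+ 2/2
(4,2)+ 2/3
(4,4)# 4/4
(4,5)# 3/3
The smallest same-type fraction is 3/6 at (2,2), which reduces to 1/2. Any threshold above that leaves this individual unsatisfied.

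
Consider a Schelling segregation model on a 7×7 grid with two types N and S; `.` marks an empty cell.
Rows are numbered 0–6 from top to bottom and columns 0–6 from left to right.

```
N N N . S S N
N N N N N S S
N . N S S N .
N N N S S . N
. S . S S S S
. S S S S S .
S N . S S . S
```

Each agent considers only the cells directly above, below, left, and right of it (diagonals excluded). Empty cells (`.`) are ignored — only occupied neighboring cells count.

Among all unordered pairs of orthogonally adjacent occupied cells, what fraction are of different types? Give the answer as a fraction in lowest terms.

7/26

Scan each occupied cell's neighbors to the right and below so each pair is counted once.
Row 0: N(0,0)–N(0,1)= N(0,0)–N(1,0)= N(0,1)–N(0,2)= N(0,1)–N(1,1)= N(0,2)–N(1,2)= S(0,4)–S(0,5)= S(0,4)–N(1,4)≠ S(0,5)–N(0,6)≠ S(0,5)–S(1,5)= N(0,6)–S(1,6)≠  → 3/10 unlike.
Row 1: N(1,0)–N(1,1)= N(1,0)–N(2,0)= N(1,1)–N(1,2)= N(1,2)–N(1,3)= N(1,2)–N(2,2)= N(1,3)–N(1,4)= N(1,3)–S(2,3)≠ N(1,4)–S(1,5)≠ N(1,4)–S(2,4)≠ S(1,5)–S(1,6)= S(1,5)–N(2,5)≠  → 4/11 unlike.
Row 2: N(2,0)–N(3,0)= N(2,2)–S(2,3)≠ N(2,2)–N(3,2)= S(2,3)–S(2,4)= S(2,3)–S(3,3)= S(2,4)–N(2,5)≠ S(2,4)–S(3,4)=  → 2/7 unlike.
Row 3: N(3,0)–N(3,1)= N(3,1)–N(3,2)= N(3,1)–S(4,1)≠ N(3,2)–S(3,3)≠ S(3,3)–S(3,4)= S(3,3)–S(4,3)= S(3,4)–S(4,4)= N(3,6)–S(4,6)≠  → 3/8 unlike.
Row 4: S(4,1)–S(5,1)= S(4,3)–S(4,4)= S(4,3)–S(5,3)= S(4,4)–S(4,5)= S(4,4)–S(5,4)= S(4,5)–S(4,6)= S(4,5)–S(5,5)=  → 0/7 unlike.
Row 5: S(5,1)–S(5,2)= S(5,1)–N(6,1)≠ S(5,2)–S(5,3)= S(5,3)–S(5,4)= S(5,3)–S(6,3)= S(5,4)–S(5,5)= S(5,4)–S(6,4)=  → 1/7 unlike.
Row 6: S(6,0)–N(6,1)≠ S(6,3)–S(6,4)=  → 1/2 unlike.
Total adjacent occupied pairs: 52; unlike-type pairs: 14.
14/52 reduces to 7/26.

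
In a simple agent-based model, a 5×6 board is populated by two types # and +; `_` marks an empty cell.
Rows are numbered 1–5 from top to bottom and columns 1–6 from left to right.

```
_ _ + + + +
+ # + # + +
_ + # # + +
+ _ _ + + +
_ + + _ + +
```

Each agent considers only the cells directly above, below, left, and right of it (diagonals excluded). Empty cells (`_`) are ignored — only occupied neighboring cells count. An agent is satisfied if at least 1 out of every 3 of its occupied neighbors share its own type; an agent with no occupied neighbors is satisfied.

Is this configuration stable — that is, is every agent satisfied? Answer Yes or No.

No

Row 1: (1,3)+ 2/2 ✓ · (1,4)+ 2/3 ✓ · (1,5)+ 3/3 ✓ · (1,6)+ 2/2 ✓
Row 2: (2,1)+ 0/1 ✗ · (2,2)# 0/3 ✗ · (2,3)+ 1/4 ✗ · (2,4)# 1/4 ✗ · (2,5)+ 3/4 ✓ · (2,6)+ 3/3 ✓
Row 3: (3,2)+ 0/2 ✗ · (3,3)# 1/3 ✓ · (3,4)# 2/4 ✓ · (3,5)+ 3/4 ✓ · (3,6)+ 3/3 ✓
Row 4: (4,1)+ 0/0 ✓ · (4,4)+ 1/2 ✓ · (4,5)+ 4/4 ✓ · (4,6)+ 3/3 ✓
Row 5: (5,2)+ 1/1 ✓ · (5,3)+ 1/1 ✓ · (5,5)+ 2/2 ✓ · (5,6)+ 2/2 ✓
For instance (2,1) has only 0/1 same-type neighbors, below 1/3.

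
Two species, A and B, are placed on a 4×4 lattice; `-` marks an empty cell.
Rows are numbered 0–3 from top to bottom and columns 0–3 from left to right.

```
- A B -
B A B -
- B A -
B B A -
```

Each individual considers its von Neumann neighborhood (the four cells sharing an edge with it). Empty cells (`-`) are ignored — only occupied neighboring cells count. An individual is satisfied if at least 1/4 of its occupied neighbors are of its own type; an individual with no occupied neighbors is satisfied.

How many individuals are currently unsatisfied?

Row 0: (0,1)A 1/2 ok · (0,2)B 1/2 ok
Row 1: (1,0)B 0/1 unhappy · (1,1)A 1/4 ok · (1,2)B 1/3 ok
Row 2: (2,1)B 1/3 ok · (2,2)A 1/3 ok
Row 3: (3,0)B 1/1 ok · (3,1)B 2/3 ok · (3,2)A 1/2 ok
Unsatisfied: (1,0) — 1 in total.

1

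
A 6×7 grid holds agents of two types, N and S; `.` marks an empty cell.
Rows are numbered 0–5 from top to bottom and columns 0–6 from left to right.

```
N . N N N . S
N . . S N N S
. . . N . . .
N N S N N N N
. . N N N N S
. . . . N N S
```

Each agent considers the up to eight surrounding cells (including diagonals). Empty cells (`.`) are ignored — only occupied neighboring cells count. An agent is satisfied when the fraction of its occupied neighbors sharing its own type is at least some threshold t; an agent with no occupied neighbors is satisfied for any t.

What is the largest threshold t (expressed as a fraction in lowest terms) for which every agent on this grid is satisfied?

0/1

(0,0)N 1/1
(0,2)N 1/2
(0,3)N 3/4
(0,4)N 3/4
(0,6)S 1/2
(1,0)N 1/1
(1,3)S 0/5
(1,4)N 4/5
(1,5)N 2/4
(1,6)S 1/2
(2,3)N 3/5
(3,0)N 1/1
(3,1)N 2/3
(3,2)S 0/5
(3,3)N 5/6
(3,4)N 6/6
(3,5)N 4/5
(3,6)N 2/3
(4,2)N 3/4
(4,3)N 5/6
(4,4)N 7/7
(4,5)N 6/8
(4,6)S 1/5
(5,4)N 4/4
(5,5)N 3/5
(5,6)S 1/3
The smallest same-type fraction is 0/5 at (1,3), which reduces to 0/1. Any threshold above that leaves this agent unsatisfied.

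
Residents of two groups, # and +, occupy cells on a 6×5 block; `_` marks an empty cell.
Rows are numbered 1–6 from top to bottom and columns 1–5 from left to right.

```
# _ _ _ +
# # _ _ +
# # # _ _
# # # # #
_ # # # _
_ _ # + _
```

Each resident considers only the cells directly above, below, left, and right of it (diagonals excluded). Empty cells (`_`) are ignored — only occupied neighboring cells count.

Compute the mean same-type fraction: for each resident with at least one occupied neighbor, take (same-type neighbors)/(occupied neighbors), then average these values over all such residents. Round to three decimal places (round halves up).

(1,1)# 1/1
(1,5)+ 1/1
(2,1)# 3/3
(2,2)# 2/2
(2,5)+ 1/1
(3,1)# 3/3
(3,2)# 4/4
(3,3)# 2/2
(4,1)# 2/2
(4,2)# 4/4
(4,3)# 4/4
(4,4)# 3/3
(4,5)# 1/1
(5,2)# 2/2
(5,3)# 4/4
(5,4)# 2/3
(6,3)# 1/2
(6,4)+ 0/2
Sum over 18 residents: 1/1 + 1/1 + 3/3 + 2/2 + 1/1 + 3/3 + 4/4 + 2/2 + 2/2 + 4/4 + 4/4 + 3/3 + 1/1 + 2/2 + 4/4 + 2/3 + 1/2 + 0/2 = 97/6; mean = 97/6 ÷ 18 = 97/108 = 0.898148… → 0.898.

0.898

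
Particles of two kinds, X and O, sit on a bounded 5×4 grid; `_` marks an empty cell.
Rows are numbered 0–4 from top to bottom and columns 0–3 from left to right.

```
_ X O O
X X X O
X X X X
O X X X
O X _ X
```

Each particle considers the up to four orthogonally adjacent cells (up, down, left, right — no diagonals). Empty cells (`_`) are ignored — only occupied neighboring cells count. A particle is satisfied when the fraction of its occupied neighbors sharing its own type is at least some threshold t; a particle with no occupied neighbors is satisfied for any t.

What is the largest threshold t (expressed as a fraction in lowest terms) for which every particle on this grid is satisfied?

(0,1)X 1/2
(0,2)O 1/3
(0,3)O 2/2
(1,0)X 2/2
(1,1)X 4/4
(1,2)X 2/4
(1,3)O 1/3
(2,0)X 2/3
(2,1)X 4/4
(2,2)X 4/4
(2,3)X 2/3
(3,0)O 1/3
(3,1)X 3/4
(3,2)X 3/3
(3,3)X 3/3
(4,0)O 1/2
(4,1)X 1/2
(4,3)X 1/1
The smallest same-type fraction is 1/3 at (0,2), which reduces to 1/3. Any threshold above that leaves this particle unsatisfied.

1/3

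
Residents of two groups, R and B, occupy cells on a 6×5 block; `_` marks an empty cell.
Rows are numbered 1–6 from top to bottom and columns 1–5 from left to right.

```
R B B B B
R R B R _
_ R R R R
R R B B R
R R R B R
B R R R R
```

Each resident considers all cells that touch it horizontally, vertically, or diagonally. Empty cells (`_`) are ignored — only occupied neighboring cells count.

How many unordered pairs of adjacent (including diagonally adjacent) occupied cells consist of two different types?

33

Scan each occupied cell's neighbors to the right and below (and the two forward diagonals) so each pair is counted once.
From row 1: 7 unlike of 15 pairs (running 7/15).
From row 2: 5 unlike of 12 pairs (running 12/27).
From row 3: 6 unlike of 14 pairs (running 18/41).
From row 4: 7 unlike of 17 pairs (running 25/58).
From row 5: 7 unlike of 17 pairs (running 32/75).
From row 6: 1 unlike of 4 pairs (running 33/79).
Total adjacent occupied pairs: 79; unlike-type pairs: 33.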